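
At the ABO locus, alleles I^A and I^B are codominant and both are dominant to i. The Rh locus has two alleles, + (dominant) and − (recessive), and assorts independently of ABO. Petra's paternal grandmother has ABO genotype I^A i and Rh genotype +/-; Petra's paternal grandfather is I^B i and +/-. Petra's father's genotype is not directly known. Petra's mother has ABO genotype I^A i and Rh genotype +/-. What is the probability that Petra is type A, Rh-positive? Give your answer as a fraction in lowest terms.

Petra's father's ABO genotype from I^A i × I^B i: 1/4 I^A I^B, 1/4 I^A i, 1/4 I^B i, 1/4 i i.
Crossing each possibility with the mother I^A i and summing P(type A): 1/4·1/2 + 1/4·3/4 + 1/4·1/4 + 1/4·1/2 = 1/2.
Similarly for Rh via the father's Rh distribution: P(Rh+) = 3/4.
Independent loci: 1/2 × 3/4 = 3/8.

3/8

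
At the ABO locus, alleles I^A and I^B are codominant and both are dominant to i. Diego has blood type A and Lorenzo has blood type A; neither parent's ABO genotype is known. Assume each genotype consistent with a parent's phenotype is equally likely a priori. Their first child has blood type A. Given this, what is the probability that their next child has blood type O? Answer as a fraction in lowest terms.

Possible genotypes: Diego ∈ {I^A I^A, I^A i}; Lorenzo ∈ {I^A I^A, I^A i}.
Weight each parental genotype pair by prior × P(type-A child):
  I^A I^A × I^A I^A: posterior weight 4/15; P(next child type O) = 0.
  I^A I^A × I^A i: posterior weight 4/15; P(next child type O) = 0.
  I^A i × I^A I^A: posterior weight 4/15; P(next child type O) = 0.
  I^A i × I^A i: posterior weight 1/5; P(next child type O) = 1/4.
Weighted sum = 1/20.

1/20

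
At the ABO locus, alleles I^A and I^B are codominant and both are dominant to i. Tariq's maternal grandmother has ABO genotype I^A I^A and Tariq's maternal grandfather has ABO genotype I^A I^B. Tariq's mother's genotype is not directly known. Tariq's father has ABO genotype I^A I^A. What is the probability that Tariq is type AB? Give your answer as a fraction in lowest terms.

1/4

Tariq's mother's ABO genotype from I^A I^A × I^A I^B: 1/2 I^A I^A, 1/2 I^A I^B.
Crossing each possibility with the father I^A I^A and summing P(type AB): 1/2·0 + 1/2·1/2 = 1/4.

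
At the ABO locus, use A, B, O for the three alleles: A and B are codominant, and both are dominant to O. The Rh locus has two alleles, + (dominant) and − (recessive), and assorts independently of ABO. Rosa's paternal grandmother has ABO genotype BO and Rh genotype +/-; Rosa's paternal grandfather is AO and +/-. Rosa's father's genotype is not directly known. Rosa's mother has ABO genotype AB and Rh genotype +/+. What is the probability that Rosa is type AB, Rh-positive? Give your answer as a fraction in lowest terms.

1/4

Rosa's father's ABO genotype from BO × AO: 1/4 AB, 1/4 AO, 1/4 BO, 1/4 OO.
Crossing each possibility with the mother AB and summing P(type AB): 1/4·1/2 + 1/4·1/4 + 1/4·1/4 + 1/4·0 = 1/4.
Similarly for Rh via the father's Rh distribution: P(Rh+) = 1.
Independent loci: 1/4 × 1 = 1/4.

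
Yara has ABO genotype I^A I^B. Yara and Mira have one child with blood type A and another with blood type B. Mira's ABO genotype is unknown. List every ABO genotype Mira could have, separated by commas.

For each candidate genotype of Mira, check whether crossing it with I^A I^B can produce every observed child phenotype.
  I^A I^A → possible child types {A, AB} ✗
  I^A I^B → possible child types {A, B, AB} ✓
  I^A i → possible child types {A, B, AB} ✓
  I^B I^B → possible child types {B, AB} ✗
  I^B i → possible child types {A, B, AB} ✓
  i i → possible child types {A, B} ✓

I^A I^B, I^A i, I^B i, i i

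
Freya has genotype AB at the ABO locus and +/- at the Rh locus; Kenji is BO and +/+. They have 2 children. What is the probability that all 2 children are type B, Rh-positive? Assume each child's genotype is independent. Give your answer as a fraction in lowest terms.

1/4

ABO cross AB × BO → 1/4 A, 1/2 B, 1/4 AB.
Rh cross +/- × +/+ → 1 Rh+; so P(type B, Rh-positive) = 1/2 × 1 = 1/2 per child.
All 2 independent: (1/2)^2 = 1/4.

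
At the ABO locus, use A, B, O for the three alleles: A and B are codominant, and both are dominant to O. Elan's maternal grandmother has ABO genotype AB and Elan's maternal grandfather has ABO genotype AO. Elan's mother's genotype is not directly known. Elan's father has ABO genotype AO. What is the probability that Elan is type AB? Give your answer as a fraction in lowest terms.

Elan's mother's ABO genotype from AB × AO: 1/4 AA, 1/4 AB, 1/4 AO, 1/4 BO.
Crossing each possibility with the father AO and summing P(type AB): 1/4·0 + 1/4·1/4 + 1/4·0 + 1/4·1/4 = 1/8.

1/8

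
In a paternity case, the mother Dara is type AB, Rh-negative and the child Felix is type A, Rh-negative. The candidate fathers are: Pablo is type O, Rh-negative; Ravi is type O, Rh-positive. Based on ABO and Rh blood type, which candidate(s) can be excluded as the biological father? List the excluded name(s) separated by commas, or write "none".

A candidate is excluded only if no genotype consistent with his phenotype could produce a type A, Rh-negative child with a type AB, Rh-negative mother.
Every candidate has at least one consistent genotype combination, so none can be excluded.

none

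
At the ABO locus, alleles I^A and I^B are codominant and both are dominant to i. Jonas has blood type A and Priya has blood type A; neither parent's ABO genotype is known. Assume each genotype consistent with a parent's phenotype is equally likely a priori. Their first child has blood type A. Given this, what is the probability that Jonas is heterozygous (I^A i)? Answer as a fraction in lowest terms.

Possible genotypes: Jonas ∈ {I^A I^A, I^A i}; Priya ∈ {I^A I^A, I^A i}.
Weight each parental genotype pair by prior × P(type-A child):
  I^A I^A × I^A I^A: posterior weight 4/15.
  I^A I^A × I^A i: posterior weight 4/15.
  I^A i × I^A I^A: posterior weight 4/15.
  I^A i × I^A i: posterior weight 1/5.
Sum the posterior weight over pairs where Jonas is I^A i: 7/15.

7/15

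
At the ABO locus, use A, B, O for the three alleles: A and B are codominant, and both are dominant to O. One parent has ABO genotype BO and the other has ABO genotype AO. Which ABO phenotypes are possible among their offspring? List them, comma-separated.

O, A, B, AB

Gametes from BO × AO give offspring ABO genotypes AB, AO, BO, OO, i.e. phenotypes O, A, B, AB.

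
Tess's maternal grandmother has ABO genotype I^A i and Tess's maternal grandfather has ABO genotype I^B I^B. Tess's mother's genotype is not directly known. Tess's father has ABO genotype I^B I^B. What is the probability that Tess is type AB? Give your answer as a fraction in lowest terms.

1/4

Tess's mother's ABO genotype from I^A i × I^B I^B: 1/2 I^A I^B, 1/2 I^B i.
Crossing each possibility with the father I^B I^B and summing P(type AB): 1/2·1/2 + 1/2·0 = 1/4.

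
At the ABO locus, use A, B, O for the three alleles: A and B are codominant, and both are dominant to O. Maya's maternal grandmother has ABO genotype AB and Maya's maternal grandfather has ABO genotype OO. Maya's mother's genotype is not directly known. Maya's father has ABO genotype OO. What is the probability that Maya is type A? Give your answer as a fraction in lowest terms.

Maya's mother's ABO genotype from AB × OO: 1/2 AO, 1/2 BO.
Crossing each possibility with the father OO and summing P(type A): 1/2·1/2 + 1/2·0 = 1/4.

1/4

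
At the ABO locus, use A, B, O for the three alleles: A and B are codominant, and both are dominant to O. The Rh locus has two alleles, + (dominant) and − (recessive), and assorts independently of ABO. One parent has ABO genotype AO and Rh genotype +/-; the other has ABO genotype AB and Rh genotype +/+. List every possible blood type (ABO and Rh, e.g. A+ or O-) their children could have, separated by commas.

A+, B+, AB+

Gametes from AO × AB give offspring ABO genotypes AA, AB, AO, BO, i.e. phenotypes A, B, AB.
Rh cross +/- × +/+ → phenotypes Rh+.
Combining independently: A+, B+, AB+.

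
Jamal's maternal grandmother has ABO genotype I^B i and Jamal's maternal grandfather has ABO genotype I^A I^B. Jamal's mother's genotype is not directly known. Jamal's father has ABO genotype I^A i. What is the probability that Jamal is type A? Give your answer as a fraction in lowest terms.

3/8

Jamal's mother's ABO genotype from I^B i × I^A I^B: 1/4 I^A I^B, 1/4 I^A i, 1/4 I^B I^B, 1/4 I^B i.
Crossing each possibility with the father I^A i and summing P(type A): 1/4·1/2 + 1/4·3/4 + 1/4·0 + 1/4·1/4 = 3/8.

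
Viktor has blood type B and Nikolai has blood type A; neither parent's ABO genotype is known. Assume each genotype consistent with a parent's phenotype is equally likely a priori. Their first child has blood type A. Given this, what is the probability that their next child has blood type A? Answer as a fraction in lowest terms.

5/12

Possible genotypes: Viktor ∈ {BB, BO}; Nikolai ∈ {AA, AO}.
Weight each parental genotype pair by prior × P(type-A child):
  BO × AA: posterior weight 2/3; P(next child type A) = 1/2.
  BO × AO: posterior weight 1/3; P(next child type A) = 1/4.
Weighted sum = 5/12.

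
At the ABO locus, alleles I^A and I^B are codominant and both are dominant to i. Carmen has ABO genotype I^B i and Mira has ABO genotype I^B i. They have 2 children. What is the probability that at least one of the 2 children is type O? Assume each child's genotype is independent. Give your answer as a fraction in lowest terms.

ABO cross I^B i × I^B i → 1/4 O, 3/4 B.
So P(type O) = 1/4 per child.
P(none) = (3/4)^2 = 9/16; P(at least one) = 1 − 9/16 = 7/16.

7/16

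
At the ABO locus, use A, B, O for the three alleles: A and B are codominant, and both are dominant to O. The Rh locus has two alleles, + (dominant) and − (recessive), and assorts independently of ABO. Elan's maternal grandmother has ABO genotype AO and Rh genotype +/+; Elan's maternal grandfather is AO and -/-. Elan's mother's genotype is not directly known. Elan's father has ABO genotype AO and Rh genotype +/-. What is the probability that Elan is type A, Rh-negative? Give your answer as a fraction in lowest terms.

3/16

Elan's mother's ABO genotype from AO × AO: 1/4 AA, 1/2 AO, 1/4 OO.
Crossing each possibility with the father AO and summing P(type A): 1/4·1 + 1/2·3/4 + 1/4·1/2 = 3/4.
Similarly for Rh via the mother's Rh distribution: P(Rh-) = 1/4.
Independent loci: 3/4 × 1/4 = 3/16.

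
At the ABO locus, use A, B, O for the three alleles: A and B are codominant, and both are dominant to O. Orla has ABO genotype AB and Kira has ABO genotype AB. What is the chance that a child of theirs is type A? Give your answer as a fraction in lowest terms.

1/4

ABO cross AB × AB → offspring phenotypes: 1/4 A, 1/4 B, 1/2 AB.
So P(type A) = 1/4.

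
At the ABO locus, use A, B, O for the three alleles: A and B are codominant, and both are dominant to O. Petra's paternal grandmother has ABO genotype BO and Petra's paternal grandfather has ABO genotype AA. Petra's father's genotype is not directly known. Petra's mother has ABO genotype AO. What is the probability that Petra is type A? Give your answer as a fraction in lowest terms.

Petra's father's ABO genotype from BO × AA: 1/2 AB, 1/2 AO.
Crossing each possibility with the mother AO and summing P(type A): 1/2·1/2 + 1/2·3/4 = 5/8.

5/8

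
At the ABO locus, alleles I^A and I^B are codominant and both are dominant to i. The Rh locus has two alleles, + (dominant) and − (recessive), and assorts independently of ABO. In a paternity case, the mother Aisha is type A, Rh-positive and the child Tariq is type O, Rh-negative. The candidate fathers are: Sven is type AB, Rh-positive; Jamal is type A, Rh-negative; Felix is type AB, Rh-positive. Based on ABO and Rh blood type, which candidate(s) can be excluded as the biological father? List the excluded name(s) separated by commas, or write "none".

Sven, Felix

A candidate is excluded only if no genotype consistent with his phenotype could produce a type O, Rh-negative child with a type A, Rh-positive mother.
Sven (type AB, Rh+): no genotype consistent with that phenotype can produce a type-O Rh- child with a type-A mother.
Felix (type AB, Rh+): no genotype consistent with that phenotype can produce a type-O Rh- child with a type-A mother.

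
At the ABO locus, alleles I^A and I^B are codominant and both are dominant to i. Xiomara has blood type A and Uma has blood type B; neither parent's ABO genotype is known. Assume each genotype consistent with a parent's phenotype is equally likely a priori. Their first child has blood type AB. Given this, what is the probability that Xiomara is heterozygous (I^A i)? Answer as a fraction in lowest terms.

Possible genotypes: Xiomara ∈ {I^A I^A, I^A i}; Uma ∈ {I^B I^B, I^B i}.
Weight each parental genotype pair by prior × P(type-AB child):
  I^A I^A × I^B I^B: posterior weight 4/9.
  I^A I^A × I^B i: posterior weight 2/9.
  I^A i × I^B I^B: posterior weight 2/9.
  I^A i × I^B i: posterior weight 1/9.
Sum the posterior weight over pairs where Xiomara is I^A i: 1/3.

1/3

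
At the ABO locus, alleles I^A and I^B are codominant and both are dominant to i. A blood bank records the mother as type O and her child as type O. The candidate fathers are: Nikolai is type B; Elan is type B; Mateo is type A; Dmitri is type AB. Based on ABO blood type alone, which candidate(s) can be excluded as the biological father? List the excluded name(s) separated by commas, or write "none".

A candidate is excluded only if no genotype consistent with his phenotype could produce a type O child with a type O mother.
Dmitri (type AB): no genotype consistent with that phenotype can produce a type-O child with a type-O mother.

Dmitri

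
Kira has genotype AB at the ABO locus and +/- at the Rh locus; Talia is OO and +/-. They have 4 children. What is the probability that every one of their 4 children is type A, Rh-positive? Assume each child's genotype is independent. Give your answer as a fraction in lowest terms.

ABO cross AB × OO → 1/2 A, 1/2 B.
Rh cross +/- × +/- → 3/4 Rh+, 1/4 Rh-; so P(type A, Rh-positive) = 1/2 × 3/4 = 3/8 per child.
All 4 independent: (3/8)^4 = 81/4096.

81/4096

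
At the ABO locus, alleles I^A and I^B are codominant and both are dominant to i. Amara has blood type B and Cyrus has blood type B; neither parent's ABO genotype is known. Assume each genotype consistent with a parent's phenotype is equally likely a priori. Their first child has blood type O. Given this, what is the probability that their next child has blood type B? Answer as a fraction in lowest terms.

3/4

Possible genotypes: Amara ∈ {I^B I^B, I^B i}; Cyrus ∈ {I^B I^B, I^B i}.
Weight each parental genotype pair by prior × P(type-O child):
  I^B i × I^B i: posterior weight 1; P(next child type B) = 3/4.
Weighted sum = 3/4.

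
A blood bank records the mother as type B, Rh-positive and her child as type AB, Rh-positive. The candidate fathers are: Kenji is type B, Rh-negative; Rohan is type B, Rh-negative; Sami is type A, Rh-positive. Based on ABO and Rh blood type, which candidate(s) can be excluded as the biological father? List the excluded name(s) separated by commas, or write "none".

A candidate is excluded only if no genotype consistent with his phenotype could produce a type AB, Rh-positive child with a type B, Rh-positive mother.
Kenji (type B, Rh-): no genotype consistent with that phenotype can produce a type-AB Rh+ child with a type-B mother.
Rohan (type B, Rh-): no genotype consistent with that phenotype can produce a type-AB Rh+ child with a type-B mother.

Kenji, Rohan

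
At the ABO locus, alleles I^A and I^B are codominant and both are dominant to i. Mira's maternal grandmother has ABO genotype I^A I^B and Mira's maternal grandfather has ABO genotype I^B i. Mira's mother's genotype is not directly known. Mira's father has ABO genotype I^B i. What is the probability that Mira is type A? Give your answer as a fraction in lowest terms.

Mira's mother's ABO genotype from I^A I^B × I^B i: 1/4 I^A I^B, 1/4 I^A i, 1/4 I^B I^B, 1/4 I^B i.
Crossing each possibility with the father I^B i and summing P(type A): 1/4·1/4 + 1/4·1/4 + 1/4·0 + 1/4·0 = 1/8.

1/8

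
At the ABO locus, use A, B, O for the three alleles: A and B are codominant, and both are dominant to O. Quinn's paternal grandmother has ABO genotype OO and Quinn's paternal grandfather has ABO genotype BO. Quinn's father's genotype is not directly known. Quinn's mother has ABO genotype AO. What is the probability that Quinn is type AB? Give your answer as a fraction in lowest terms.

1/8

Quinn's father's ABO genotype from OO × BO: 1/2 BO, 1/2 OO.
Crossing each possibility with the mother AO and summing P(type AB): 1/2·1/4 + 1/2·0 = 1/8.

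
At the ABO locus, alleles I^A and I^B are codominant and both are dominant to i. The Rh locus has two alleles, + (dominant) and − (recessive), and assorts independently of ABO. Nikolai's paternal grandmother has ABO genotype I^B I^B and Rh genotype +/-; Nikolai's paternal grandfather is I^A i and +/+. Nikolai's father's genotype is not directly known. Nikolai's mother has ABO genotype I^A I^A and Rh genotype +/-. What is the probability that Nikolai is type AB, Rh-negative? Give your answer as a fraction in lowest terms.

1/16

Nikolai's father's ABO genotype from I^B I^B × I^A i: 1/2 I^A I^B, 1/2 I^B i.
Crossing each possibility with the mother I^A I^A and summing P(type AB): 1/2·1/2 + 1/2·1/2 = 1/2.
Similarly for Rh via the father's Rh distribution: P(Rh-) = 1/8.
Independent loci: 1/2 × 1/8 = 1/16.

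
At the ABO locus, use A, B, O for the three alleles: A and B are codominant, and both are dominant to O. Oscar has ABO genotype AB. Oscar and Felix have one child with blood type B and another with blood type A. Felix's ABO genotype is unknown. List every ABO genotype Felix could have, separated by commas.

For each candidate genotype of Felix, check whether crossing it with AB can produce every observed child phenotype.
  AA → possible child types {A, AB} ✗
  AB → possible child types {A, B, AB} ✓
  AO → possible child types {A, B, AB} ✓
  BB → possible child types {B, AB} ✗
  BO → possible child types {A, B, AB} ✓
  OO → possible child types {A, B} ✓

AB, AO, BO, OO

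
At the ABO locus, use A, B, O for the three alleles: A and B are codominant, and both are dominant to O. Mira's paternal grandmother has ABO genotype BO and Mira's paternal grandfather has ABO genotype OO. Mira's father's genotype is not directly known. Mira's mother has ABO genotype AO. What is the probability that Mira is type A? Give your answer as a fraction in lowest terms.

3/8

Mira's father's ABO genotype from BO × OO: 1/2 BO, 1/2 OO.
Crossing each possibility with the mother AO and summing P(type A): 1/2·1/4 + 1/2·1/2 = 3/8.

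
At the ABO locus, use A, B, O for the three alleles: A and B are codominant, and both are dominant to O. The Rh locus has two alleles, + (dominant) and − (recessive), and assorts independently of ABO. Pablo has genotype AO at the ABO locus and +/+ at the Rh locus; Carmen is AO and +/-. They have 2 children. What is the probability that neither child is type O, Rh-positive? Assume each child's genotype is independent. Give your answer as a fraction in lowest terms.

9/16

ABO cross AO × AO → 1/4 O, 3/4 A.
Rh cross +/+ × +/- → 1 Rh+; so P(type O, Rh-positive) = 1/4 × 1 = 1/4 per child.
P(not type O, Rh-positive) = 3/4 for one child; (3/4)^2 = 9/16.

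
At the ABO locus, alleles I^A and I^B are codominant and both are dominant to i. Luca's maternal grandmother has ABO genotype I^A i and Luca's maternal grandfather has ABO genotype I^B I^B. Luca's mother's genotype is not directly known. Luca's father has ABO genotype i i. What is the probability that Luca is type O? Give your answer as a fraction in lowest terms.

Luca's mother's ABO genotype from I^A i × I^B I^B: 1/2 I^A I^B, 1/2 I^B i.
Crossing each possibility with the father i i and summing P(type O): 1/2·0 + 1/2·1/2 = 1/4.

1/4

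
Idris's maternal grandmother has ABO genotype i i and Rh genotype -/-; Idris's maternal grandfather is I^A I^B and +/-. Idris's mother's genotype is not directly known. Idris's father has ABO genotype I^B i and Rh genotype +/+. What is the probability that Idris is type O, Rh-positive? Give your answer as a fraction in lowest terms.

1/4

Idris's mother's ABO genotype from i i × I^A I^B: 1/2 I^A i, 1/2 I^B i.
Crossing each possibility with the father I^B i and summing P(type O): 1/2·1/4 + 1/2·1/4 = 1/4.
Similarly for Rh via the mother's Rh distribution: P(Rh+) = 1.
Independent loci: 1/4 × 1 = 1/4.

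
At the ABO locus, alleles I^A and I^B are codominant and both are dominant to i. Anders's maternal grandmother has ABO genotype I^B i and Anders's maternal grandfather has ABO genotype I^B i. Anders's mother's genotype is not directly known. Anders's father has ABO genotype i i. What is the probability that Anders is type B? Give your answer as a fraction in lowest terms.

Anders's mother's ABO genotype from I^B i × I^B i: 1/4 I^B I^B, 1/2 I^B i, 1/4 i i.
Crossing each possibility with the father i i and summing P(type B): 1/4·1 + 1/2·1/2 + 1/4·0 = 1/2.

1/2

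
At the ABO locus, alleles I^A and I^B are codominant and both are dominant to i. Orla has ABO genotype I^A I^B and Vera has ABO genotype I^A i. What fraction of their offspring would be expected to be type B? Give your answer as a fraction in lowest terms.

1/4

ABO cross I^A I^B × I^A i → offspring phenotypes: 1/2 A, 1/4 B, 1/4 AB.
So P(type B) = 1/4.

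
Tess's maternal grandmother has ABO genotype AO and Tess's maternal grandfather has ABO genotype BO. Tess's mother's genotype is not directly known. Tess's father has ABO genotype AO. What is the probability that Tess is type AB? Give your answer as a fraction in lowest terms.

Tess's mother's ABO genotype from AO × BO: 1/4 AB, 1/4 AO, 1/4 BO, 1/4 OO.
Crossing each possibility with the father AO and summing P(type AB): 1/4·1/4 + 1/4·0 + 1/4·1/4 + 1/4·0 = 1/8.

1/8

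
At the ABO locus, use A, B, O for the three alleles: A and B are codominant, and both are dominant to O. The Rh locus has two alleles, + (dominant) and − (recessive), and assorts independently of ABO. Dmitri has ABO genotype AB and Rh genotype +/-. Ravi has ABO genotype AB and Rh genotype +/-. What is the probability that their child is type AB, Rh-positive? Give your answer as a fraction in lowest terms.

3/8

ABO cross AB × AB → offspring phenotypes: 1/4 A, 1/4 B, 1/2 AB.
Rh cross +/- × +/- → 3/4 Rh+, 1/4 Rh-.
Independent loci: P(type AB, Rh-positive) = 1/2 × 3/4 = 3/8.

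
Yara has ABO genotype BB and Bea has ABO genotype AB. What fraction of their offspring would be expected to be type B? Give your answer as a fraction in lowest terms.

1/2

ABO cross BB × AB → offspring phenotypes: 1/2 B, 1/2 AB.
So P(type B) = 1/2.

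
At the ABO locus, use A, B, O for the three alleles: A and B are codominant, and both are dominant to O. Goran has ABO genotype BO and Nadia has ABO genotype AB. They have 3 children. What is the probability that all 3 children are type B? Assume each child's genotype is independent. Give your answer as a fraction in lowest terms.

1/8

ABO cross BO × AB → 1/4 A, 1/2 B, 1/4 AB.
So P(type B) = 1/2 per child.
All 3 independent: (1/2)^3 = 1/8.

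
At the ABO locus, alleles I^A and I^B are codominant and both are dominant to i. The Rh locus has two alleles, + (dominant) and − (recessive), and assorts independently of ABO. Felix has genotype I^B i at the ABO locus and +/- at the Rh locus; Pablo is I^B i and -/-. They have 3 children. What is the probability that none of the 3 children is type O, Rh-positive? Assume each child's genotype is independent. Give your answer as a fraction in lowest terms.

343/512

ABO cross I^B i × I^B i → 1/4 O, 3/4 B.
Rh cross +/- × -/- → 1/2 Rh+, 1/2 Rh-; so P(type O, Rh-positive) = 1/4 × 1/2 = 1/8 per child.
P(not type O, Rh-positive) = 7/8 for one child; (7/8)^3 = 343/512.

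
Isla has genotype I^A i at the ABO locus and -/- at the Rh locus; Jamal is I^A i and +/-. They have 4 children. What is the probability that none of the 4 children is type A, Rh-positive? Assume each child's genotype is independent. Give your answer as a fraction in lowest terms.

625/4096

ABO cross I^A i × I^A i → 1/4 O, 3/4 A.
Rh cross -/- × +/- → 1/2 Rh+, 1/2 Rh-; so P(type A, Rh-positive) = 3/4 × 1/2 = 3/8 per child.
P(not type A, Rh-positive) = 5/8 for one child; (5/8)^4 = 625/4096.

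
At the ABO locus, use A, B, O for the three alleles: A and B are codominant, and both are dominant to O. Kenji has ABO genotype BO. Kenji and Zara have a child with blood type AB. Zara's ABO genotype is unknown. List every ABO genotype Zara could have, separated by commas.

AA, AB, AO

For each candidate genotype of Zara, check whether crossing it with BO can produce every observed child phenotype.
  AA → possible child types {A, AB} ✓
  AB → possible child types {A, B, AB} ✓
  AO → possible child types {O, A, B, AB} ✓
  BB → possible child types {B} ✗
  BO → possible child types {O, B} ✗
  OO → possible child types {O, B} ✗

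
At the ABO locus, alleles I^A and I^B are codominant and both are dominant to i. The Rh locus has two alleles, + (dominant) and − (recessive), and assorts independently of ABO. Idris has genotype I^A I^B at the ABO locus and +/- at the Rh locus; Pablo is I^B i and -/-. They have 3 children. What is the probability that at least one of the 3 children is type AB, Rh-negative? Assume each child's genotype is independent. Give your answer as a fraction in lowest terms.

169/512

ABO cross I^A I^B × I^B i → 1/4 A, 1/2 B, 1/4 AB.
Rh cross +/- × -/- → 1/2 Rh+, 1/2 Rh-; so P(type AB, Rh-negative) = 1/4 × 1/2 = 1/8 per child.
P(none) = (7/8)^3 = 343/512; P(at least one) = 1 − 343/512 = 169/512.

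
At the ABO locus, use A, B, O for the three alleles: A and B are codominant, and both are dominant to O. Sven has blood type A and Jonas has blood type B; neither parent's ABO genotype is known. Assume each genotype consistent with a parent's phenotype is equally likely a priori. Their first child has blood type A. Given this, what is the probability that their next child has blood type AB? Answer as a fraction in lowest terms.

5/12

Possible genotypes: Sven ∈ {AA, AO}; Jonas ∈ {BB, BO}.
Weight each parental genotype pair by prior × P(type-A child):
  AA × BO: posterior weight 2/3; P(next child type AB) = 1/2.
  AO × BO: posterior weight 1/3; P(next child type AB) = 1/4.
Weighted sum = 5/12.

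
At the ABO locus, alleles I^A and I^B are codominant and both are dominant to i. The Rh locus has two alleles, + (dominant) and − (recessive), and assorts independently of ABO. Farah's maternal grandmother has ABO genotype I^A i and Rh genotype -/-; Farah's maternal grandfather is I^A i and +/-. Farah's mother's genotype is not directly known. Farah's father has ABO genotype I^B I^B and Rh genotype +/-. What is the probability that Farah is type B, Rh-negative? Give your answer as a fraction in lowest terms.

Farah's mother's ABO genotype from I^A i × I^A i: 1/4 I^A I^A, 1/2 I^A i, 1/4 i i.
Crossing each possibility with the father I^B I^B and summing P(type B): 1/4·0 + 1/2·1/2 + 1/4·1 = 1/2.
Similarly for Rh via the mother's Rh distribution: P(Rh-) = 3/8.
Independent loci: 1/2 × 3/8 = 3/16.

3/16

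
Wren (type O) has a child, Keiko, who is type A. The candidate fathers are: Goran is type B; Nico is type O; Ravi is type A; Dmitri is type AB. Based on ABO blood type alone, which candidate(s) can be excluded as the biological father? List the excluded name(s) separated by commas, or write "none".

A candidate is excluded only if no genotype consistent with his phenotype could produce a type A child with a type O mother.
Goran (type B): no genotype consistent with that phenotype can produce a type-A child with a type-O mother.
Nico (type O): no genotype consistent with that phenotype can produce a type-A child with a type-O mother.

Goran, Nico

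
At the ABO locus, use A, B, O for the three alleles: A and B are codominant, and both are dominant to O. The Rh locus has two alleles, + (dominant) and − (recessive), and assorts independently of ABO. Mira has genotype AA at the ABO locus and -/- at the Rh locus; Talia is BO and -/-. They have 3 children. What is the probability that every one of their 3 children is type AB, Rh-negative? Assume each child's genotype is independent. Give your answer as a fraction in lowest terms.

1/8

ABO cross AA × BO → 1/2 A, 1/2 AB.
Rh cross -/- × -/- → 1 Rh-; so P(type AB, Rh-negative) = 1/2 × 1 = 1/2 per child.
All 3 independent: (1/2)^3 = 1/8.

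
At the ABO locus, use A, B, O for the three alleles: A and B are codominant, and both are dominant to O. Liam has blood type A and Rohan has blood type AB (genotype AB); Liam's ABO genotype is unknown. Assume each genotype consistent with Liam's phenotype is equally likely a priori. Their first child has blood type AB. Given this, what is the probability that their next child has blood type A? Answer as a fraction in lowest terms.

1/2

Possible genotypes: Liam ∈ {AA, AO}; Rohan ∈ {AB}.
Weight each parental genotype pair by prior × P(type-AB child):
  AA × AB: posterior weight 2/3; P(next child type A) = 1/2.
  AO × AB: posterior weight 1/3; P(next child type A) = 1/2.
Weighted sum = 1/2.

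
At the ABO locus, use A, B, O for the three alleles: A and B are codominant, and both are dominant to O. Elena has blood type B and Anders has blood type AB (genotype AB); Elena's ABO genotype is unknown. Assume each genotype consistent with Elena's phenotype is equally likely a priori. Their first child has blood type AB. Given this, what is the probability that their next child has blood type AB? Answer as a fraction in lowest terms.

5/12

Possible genotypes: Elena ∈ {BB, BO}; Anders ∈ {AB}.
Weight each parental genotype pair by prior × P(type-AB child):
  BB × AB: posterior weight 2/3; P(next child type AB) = 1/2.
  BO × AB: posterior weight 1/3; P(next child type AB) = 1/4.
Weighted sum = 5/12.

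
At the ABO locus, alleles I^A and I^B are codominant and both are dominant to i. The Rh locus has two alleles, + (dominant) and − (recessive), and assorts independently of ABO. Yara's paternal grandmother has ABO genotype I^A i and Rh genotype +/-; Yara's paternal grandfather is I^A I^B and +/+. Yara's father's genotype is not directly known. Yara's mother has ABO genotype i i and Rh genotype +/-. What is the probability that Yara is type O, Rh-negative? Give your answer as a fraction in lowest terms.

Yara's father's ABO genotype from I^A i × I^A I^B: 1/4 I^A I^A, 1/4 I^A I^B, 1/4 I^A i, 1/4 I^B i.
Crossing each possibility with the mother i i and summing P(type O): 1/4·0 + 1/4·0 + 1/4·1/2 + 1/4·1/2 = 1/4.
Similarly for Rh via the father's Rh distribution: P(Rh-) = 1/8.
Independent loci: 1/4 × 1/8 = 1/32.

1/32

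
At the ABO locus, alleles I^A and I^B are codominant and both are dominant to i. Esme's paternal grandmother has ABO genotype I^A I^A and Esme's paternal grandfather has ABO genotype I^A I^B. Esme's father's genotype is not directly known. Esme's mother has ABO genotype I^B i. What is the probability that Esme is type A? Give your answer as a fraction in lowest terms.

3/8

Esme's father's ABO genotype from I^A I^A × I^A I^B: 1/2 I^A I^A, 1/2 I^A I^B.
Crossing each possibility with the mother I^B i and summing P(type A): 1/2·1/2 + 1/2·1/4 = 3/8.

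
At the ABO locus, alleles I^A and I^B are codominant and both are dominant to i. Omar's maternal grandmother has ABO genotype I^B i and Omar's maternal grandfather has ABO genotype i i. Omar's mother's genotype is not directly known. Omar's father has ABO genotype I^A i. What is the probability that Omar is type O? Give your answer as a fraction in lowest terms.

3/8

Omar's mother's ABO genotype from I^B i × i i: 1/2 I^B i, 1/2 i i.
Crossing each possibility with the father I^A i and summing P(type O): 1/2·1/4 + 1/2·1/2 = 3/8.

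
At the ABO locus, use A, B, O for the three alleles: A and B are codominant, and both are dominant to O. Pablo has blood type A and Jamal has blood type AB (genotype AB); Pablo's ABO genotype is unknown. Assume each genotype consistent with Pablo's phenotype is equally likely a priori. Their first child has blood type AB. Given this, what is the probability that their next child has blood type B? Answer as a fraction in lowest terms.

1/12

Possible genotypes: Pablo ∈ {AA, AO}; Jamal ∈ {AB}.
Weight each parental genotype pair by prior × P(type-AB child):
  AA × AB: posterior weight 2/3; P(next child type B) = 0.
  AO × AB: posterior weight 1/3; P(next child type B) = 1/4.
Weighted sum = 1/12.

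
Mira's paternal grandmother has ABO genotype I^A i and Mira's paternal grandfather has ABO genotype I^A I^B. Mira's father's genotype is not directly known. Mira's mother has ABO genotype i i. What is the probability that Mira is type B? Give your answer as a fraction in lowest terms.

Mira's father's ABO genotype from I^A i × I^A I^B: 1/4 I^A I^A, 1/4 I^A I^B, 1/4 I^A i, 1/4 I^B i.
Crossing each possibility with the mother i i and summing P(type B): 1/4·0 + 1/4·1/2 + 1/4·0 + 1/4·1/2 = 1/4.

1/4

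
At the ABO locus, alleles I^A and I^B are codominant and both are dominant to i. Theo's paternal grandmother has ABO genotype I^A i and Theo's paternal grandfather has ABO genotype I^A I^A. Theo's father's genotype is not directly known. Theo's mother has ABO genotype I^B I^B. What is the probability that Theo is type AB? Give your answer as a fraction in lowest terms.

3/4

Theo's father's ABO genotype from I^A i × I^A I^A: 1/2 I^A I^A, 1/2 I^A i.
Crossing each possibility with the mother I^B I^B and summing P(type AB): 1/2·1 + 1/2·1/2 = 3/4.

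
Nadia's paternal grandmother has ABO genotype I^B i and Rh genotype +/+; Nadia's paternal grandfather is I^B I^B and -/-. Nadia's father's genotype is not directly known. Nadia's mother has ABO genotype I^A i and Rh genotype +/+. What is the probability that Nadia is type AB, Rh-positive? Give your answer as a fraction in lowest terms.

Nadia's father's ABO genotype from I^B i × I^B I^B: 1/2 I^B I^B, 1/2 I^B i.
Crossing each possibility with the mother I^A i and summing P(type AB): 1/2·1/2 + 1/2·1/4 = 3/8.
Similarly for Rh via the father's Rh distribution: P(Rh+) = 1.
Independent loci: 3/8 × 1 = 3/8.

3/8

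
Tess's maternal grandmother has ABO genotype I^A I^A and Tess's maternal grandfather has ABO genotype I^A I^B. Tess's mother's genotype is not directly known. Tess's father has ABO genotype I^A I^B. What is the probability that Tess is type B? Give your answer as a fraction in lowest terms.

1/8

Tess's mother's ABO genotype from I^A I^A × I^A I^B: 1/2 I^A I^A, 1/2 I^A I^B.
Crossing each possibility with the father I^A I^B and summing P(type B): 1/2·0 + 1/2·1/4 = 1/8.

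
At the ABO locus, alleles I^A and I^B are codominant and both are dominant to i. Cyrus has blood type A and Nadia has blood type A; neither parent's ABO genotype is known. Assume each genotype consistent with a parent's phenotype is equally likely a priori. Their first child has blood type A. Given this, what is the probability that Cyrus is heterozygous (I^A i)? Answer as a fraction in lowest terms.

Possible genotypes: Cyrus ∈ {I^A I^A, I^A i}; Nadia ∈ {I^A I^A, I^A i}.
Weight each parental genotype pair by prior × P(type-A child):
  I^A I^A × I^A I^A: posterior weight 4/15.
  I^A I^A × I^A i: posterior weight 4/15.
  I^A i × I^A I^A: posterior weight 4/15.
  I^A i × I^A i: posterior weight 1/5.
Sum the posterior weight over pairs where Cyrus is I^A i: 7/15.

7/15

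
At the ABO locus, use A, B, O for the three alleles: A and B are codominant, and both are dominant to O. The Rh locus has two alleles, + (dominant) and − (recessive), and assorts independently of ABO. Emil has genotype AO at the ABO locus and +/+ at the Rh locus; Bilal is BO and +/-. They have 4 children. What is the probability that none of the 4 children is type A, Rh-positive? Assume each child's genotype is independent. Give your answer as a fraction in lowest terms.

81/256

ABO cross AO × BO → 1/4 O, 1/4 A, 1/4 B, 1/4 AB.
Rh cross +/+ × +/- → 1 Rh+; so P(type A, Rh-positive) = 1/4 × 1 = 1/4 per child.
P(not type A, Rh-positive) = 3/4 for one child; (3/4)^4 = 81/256.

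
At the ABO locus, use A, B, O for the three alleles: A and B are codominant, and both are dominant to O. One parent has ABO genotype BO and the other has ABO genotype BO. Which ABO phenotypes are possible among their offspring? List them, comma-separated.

Gametes from BO × BO give offspring ABO genotypes BB, BO, OO, i.e. phenotypes O, B.

O, B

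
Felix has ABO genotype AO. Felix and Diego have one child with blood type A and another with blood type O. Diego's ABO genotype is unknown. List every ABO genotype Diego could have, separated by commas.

AO, BO, OO

For each candidate genotype of Diego, check whether crossing it with AO can produce every observed child phenotype.
  AA → possible child types {A} ✗
  AB → possible child types {A, B, AB} ✗
  AO → possible child types {O, A} ✓
  BB → possible child types {B, AB} ✗
  BO → possible child types {O, A, B, AB} ✓
  OO → possible child types {O, A} ✓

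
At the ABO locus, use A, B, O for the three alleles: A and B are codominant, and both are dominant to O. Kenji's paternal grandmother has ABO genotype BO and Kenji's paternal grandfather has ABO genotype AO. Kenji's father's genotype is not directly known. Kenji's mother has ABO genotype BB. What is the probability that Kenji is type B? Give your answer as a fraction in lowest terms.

3/4

Kenji's father's ABO genotype from BO × AO: 1/4 AB, 1/4 AO, 1/4 BO, 1/4 OO.
Crossing each possibility with the mother BB and summing P(type B): 1/4·1/2 + 1/4·1/2 + 1/4·1 + 1/4·1 = 3/4.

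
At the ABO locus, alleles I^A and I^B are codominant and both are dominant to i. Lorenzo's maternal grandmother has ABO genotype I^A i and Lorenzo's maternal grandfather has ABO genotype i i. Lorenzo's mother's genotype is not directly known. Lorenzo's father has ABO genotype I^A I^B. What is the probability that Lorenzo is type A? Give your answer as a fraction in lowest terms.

1/2

Lorenzo's mother's ABO genotype from I^A i × i i: 1/2 I^A i, 1/2 i i.
Crossing each possibility with the father I^A I^B and summing P(type A): 1/2·1/2 + 1/2·1/2 = 1/2.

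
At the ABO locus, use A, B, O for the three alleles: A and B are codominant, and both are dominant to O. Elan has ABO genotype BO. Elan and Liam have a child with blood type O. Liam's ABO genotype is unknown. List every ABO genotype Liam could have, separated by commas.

AO, BO, OO

For each candidate genotype of Liam, check whether crossing it with BO can produce every observed child phenotype.
  AA → possible child types {A, AB} ✗
  AB → possible child types {A, B, AB} ✗
  AO → possible child types {O, A, B, AB} ✓
  BB → possible child types {B} ✗
  BO → possible child types {O, B} ✓
  OO → possible child types {O, B} ✓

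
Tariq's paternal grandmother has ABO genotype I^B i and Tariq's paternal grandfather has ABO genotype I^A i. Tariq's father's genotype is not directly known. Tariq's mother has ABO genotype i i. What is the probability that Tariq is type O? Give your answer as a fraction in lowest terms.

Tariq's father's ABO genotype from I^B i × I^A i: 1/4 I^A I^B, 1/4 I^A i, 1/4 I^B i, 1/4 i i.
Crossing each possibility with the mother i i and summing P(type O): 1/4·0 + 1/4·1/2 + 1/4·1/2 + 1/4·1 = 1/2.

1/2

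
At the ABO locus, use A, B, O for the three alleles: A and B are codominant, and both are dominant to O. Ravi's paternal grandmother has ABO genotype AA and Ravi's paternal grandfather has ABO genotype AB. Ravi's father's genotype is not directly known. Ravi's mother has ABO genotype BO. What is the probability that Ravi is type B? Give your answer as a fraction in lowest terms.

1/4

Ravi's father's ABO genotype from AA × AB: 1/2 AA, 1/2 AB.
Crossing each possibility with the mother BO and summing P(type B): 1/2·0 + 1/2·1/2 = 1/4.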